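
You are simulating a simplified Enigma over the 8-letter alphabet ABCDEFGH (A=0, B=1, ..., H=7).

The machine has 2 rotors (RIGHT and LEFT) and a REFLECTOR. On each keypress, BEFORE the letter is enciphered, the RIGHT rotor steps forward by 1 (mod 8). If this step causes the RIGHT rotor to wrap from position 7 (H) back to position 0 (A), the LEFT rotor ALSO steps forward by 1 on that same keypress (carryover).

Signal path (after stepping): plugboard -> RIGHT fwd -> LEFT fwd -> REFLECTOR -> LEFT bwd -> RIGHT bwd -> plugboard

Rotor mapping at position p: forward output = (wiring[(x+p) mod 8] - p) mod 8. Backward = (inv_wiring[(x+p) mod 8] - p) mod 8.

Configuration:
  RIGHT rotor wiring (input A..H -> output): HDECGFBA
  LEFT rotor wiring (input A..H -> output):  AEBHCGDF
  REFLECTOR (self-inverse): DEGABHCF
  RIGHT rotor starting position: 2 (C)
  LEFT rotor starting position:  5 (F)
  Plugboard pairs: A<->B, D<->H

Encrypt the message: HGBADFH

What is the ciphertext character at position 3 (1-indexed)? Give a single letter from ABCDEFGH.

Char 1 ('H'): step: R->3, L=5; H->plug->D->R->G->L->C->refl->G->L'->B->R'->H->plug->D
Char 2 ('G'): step: R->4, L=5; G->plug->G->R->A->L->B->refl->E->L'->F->R'->C->plug->C
Char 3 ('B'): step: R->5, L=5; B->plug->A->R->A->L->B->refl->E->L'->F->R'->G->plug->G

G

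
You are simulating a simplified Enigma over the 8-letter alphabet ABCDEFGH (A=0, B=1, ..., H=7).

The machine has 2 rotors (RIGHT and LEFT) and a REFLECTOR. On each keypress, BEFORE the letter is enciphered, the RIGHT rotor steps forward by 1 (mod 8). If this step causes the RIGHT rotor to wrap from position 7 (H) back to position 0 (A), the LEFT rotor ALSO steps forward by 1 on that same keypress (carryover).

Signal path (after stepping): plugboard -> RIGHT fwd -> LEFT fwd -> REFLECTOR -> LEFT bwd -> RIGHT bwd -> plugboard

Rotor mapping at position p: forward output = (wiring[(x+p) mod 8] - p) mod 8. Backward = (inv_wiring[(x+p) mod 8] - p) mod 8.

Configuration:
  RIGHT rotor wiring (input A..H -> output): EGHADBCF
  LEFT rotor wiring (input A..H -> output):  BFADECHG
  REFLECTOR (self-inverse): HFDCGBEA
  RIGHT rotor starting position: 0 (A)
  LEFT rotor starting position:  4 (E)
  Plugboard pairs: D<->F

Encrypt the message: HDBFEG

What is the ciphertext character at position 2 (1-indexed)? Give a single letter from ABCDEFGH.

Char 1 ('H'): step: R->1, L=4; H->plug->H->R->D->L->C->refl->D->L'->C->R'->D->plug->F
Char 2 ('D'): step: R->2, L=4; D->plug->F->R->D->L->C->refl->D->L'->C->R'->G->plug->G

G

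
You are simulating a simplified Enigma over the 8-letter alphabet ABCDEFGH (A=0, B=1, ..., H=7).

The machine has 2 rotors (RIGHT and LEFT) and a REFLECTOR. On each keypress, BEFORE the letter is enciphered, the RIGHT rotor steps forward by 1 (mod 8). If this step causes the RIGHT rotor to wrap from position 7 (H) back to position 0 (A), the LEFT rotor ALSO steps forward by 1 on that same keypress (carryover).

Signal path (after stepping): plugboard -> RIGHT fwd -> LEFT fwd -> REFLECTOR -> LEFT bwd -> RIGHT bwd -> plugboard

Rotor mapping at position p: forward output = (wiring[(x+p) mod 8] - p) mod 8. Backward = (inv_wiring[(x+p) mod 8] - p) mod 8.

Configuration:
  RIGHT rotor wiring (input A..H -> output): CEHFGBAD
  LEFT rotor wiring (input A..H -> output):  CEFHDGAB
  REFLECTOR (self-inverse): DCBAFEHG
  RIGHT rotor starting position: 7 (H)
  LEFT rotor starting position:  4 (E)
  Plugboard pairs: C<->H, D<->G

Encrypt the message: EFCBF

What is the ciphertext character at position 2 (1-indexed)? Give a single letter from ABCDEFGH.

Char 1 ('E'): step: R->0, L->5 (L advanced); E->plug->E->R->G->L->C->refl->B->L'->A->R'->G->plug->D
Char 2 ('F'): step: R->1, L=5; F->plug->F->R->H->L->G->refl->H->L'->E->R'->C->plug->H

H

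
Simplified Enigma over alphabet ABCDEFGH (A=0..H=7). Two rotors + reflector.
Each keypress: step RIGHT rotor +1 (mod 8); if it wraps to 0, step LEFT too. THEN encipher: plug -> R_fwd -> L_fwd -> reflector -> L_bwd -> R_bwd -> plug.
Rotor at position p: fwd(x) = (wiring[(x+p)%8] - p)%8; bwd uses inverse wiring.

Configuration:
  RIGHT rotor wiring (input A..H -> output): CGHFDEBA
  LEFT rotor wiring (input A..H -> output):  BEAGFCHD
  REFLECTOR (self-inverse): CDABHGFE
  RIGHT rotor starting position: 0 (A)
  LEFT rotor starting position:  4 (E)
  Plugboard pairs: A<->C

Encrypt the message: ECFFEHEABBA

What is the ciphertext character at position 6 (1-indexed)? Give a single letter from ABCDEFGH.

Char 1 ('E'): step: R->1, L=4; E->plug->E->R->D->L->H->refl->E->L'->G->R'->B->plug->B
Char 2 ('C'): step: R->2, L=4; C->plug->A->R->F->L->A->refl->C->L'->H->R'->E->plug->E
Char 3 ('F'): step: R->3, L=4; F->plug->F->R->H->L->C->refl->A->L'->F->R'->E->plug->E
Char 4 ('F'): step: R->4, L=4; F->plug->F->R->C->L->D->refl->B->L'->A->R'->B->plug->B
Char 5 ('E'): step: R->5, L=4; E->plug->E->R->B->L->G->refl->F->L'->E->R'->B->plug->B
Char 6 ('H'): step: R->6, L=4; H->plug->H->R->G->L->E->refl->H->L'->D->R'->A->plug->C

C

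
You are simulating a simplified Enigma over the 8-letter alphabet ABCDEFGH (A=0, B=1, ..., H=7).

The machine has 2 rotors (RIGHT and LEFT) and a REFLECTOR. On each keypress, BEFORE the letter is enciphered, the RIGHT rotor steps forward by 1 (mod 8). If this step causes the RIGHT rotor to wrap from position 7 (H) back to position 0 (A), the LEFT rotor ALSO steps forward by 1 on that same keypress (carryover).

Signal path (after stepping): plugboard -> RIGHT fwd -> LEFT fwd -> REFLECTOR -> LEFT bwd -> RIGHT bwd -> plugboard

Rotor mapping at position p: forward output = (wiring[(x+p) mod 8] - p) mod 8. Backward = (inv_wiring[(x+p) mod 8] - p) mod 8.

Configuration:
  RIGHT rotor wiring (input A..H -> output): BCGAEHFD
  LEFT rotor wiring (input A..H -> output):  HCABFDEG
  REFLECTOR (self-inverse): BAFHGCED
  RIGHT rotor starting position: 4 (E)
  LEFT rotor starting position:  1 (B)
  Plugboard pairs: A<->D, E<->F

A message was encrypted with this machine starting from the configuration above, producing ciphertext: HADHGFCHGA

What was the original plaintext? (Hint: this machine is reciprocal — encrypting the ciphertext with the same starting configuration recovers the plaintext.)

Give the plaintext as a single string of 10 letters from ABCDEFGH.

Char 1 ('H'): step: R->5, L=1; H->plug->H->R->H->L->G->refl->E->L'->D->R'->G->plug->G
Char 2 ('A'): step: R->6, L=1; A->plug->D->R->E->L->C->refl->F->L'->G->R'->G->plug->G
Char 3 ('D'): step: R->7, L=1; D->plug->A->R->E->L->C->refl->F->L'->G->R'->H->plug->H
Char 4 ('H'): step: R->0, L->2 (L advanced); H->plug->H->R->D->L->B->refl->A->L'->H->R'->F->plug->E
Char 5 ('G'): step: R->1, L=2; G->plug->G->R->C->L->D->refl->H->L'->B->R'->A->plug->D
Char 6 ('F'): step: R->2, L=2; F->plug->E->R->D->L->B->refl->A->L'->H->R'->G->plug->G
Char 7 ('C'): step: R->3, L=2; C->plug->C->R->E->L->C->refl->F->L'->G->R'->F->plug->E
Char 8 ('H'): step: R->4, L=2; H->plug->H->R->E->L->C->refl->F->L'->G->R'->F->plug->E
Char 9 ('G'): step: R->5, L=2; G->plug->G->R->D->L->B->refl->A->L'->H->R'->H->plug->H
Char 10 ('A'): step: R->6, L=2; A->plug->D->R->E->L->C->refl->F->L'->G->R'->G->plug->G

Answer: GGHEDGEEHG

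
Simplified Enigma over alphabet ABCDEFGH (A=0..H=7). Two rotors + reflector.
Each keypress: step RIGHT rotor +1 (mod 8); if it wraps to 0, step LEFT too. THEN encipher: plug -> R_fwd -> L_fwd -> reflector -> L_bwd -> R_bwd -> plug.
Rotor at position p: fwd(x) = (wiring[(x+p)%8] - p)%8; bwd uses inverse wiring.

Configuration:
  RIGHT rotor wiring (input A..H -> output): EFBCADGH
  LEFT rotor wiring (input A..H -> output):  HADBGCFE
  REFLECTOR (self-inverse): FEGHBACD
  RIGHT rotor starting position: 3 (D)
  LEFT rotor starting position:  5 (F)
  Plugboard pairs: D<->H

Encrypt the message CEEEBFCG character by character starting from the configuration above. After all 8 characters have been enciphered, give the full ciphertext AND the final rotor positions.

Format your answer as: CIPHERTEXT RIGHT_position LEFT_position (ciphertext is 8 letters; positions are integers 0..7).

Answer: ABDBEBEA 3 6

Derivation:
Char 1 ('C'): step: R->4, L=5; C->plug->C->R->C->L->H->refl->D->L'->E->R'->A->plug->A
Char 2 ('E'): step: R->5, L=5; E->plug->E->R->A->L->F->refl->A->L'->B->R'->B->plug->B
Char 3 ('E'): step: R->6, L=5; E->plug->E->R->D->L->C->refl->G->L'->F->R'->H->plug->D
Char 4 ('E'): step: R->7, L=5; E->plug->E->R->D->L->C->refl->G->L'->F->R'->B->plug->B
Char 5 ('B'): step: R->0, L->6 (L advanced); B->plug->B->R->F->L->D->refl->H->L'->A->R'->E->plug->E
Char 6 ('F'): step: R->1, L=6; F->plug->F->R->F->L->D->refl->H->L'->A->R'->B->plug->B
Char 7 ('C'): step: R->2, L=6; C->plug->C->R->G->L->A->refl->F->L'->E->R'->E->plug->E
Char 8 ('G'): step: R->3, L=6; G->plug->G->R->C->L->B->refl->E->L'->H->R'->A->plug->A
Final: ciphertext=ABDBEBEA, RIGHT=3, LEFT=6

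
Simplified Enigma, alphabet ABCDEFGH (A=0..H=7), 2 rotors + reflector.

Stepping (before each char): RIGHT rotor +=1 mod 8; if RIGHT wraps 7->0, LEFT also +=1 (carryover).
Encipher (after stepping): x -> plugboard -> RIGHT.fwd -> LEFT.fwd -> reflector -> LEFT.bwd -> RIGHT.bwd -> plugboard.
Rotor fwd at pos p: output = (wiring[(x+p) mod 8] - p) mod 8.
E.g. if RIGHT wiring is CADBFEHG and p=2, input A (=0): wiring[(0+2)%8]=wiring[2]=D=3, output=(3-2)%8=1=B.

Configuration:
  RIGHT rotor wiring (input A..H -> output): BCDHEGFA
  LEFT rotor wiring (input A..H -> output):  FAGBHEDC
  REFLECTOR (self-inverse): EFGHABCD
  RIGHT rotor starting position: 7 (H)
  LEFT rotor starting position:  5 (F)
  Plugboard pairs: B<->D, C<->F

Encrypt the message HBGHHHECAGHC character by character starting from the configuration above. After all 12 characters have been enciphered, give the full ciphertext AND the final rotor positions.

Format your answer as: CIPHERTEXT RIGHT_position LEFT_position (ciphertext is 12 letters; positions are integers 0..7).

Answer: CGECGFDDEEEB 3 7

Derivation:
Char 1 ('H'): step: R->0, L->6 (L advanced); H->plug->H->R->A->L->F->refl->B->L'->G->R'->F->plug->C
Char 2 ('B'): step: R->1, L=6; B->plug->D->R->D->L->C->refl->G->L'->H->R'->G->plug->G
Char 3 ('G'): step: R->2, L=6; G->plug->G->R->H->L->G->refl->C->L'->D->R'->E->plug->E
Char 4 ('H'): step: R->3, L=6; H->plug->H->R->A->L->F->refl->B->L'->G->R'->F->plug->C
Char 5 ('H'): step: R->4, L=6; H->plug->H->R->D->L->C->refl->G->L'->H->R'->G->plug->G
Char 6 ('H'): step: R->5, L=6; H->plug->H->R->H->L->G->refl->C->L'->D->R'->C->plug->F
Char 7 ('E'): step: R->6, L=6; E->plug->E->R->F->L->D->refl->H->L'->C->R'->B->plug->D
Char 8 ('C'): step: R->7, L=6; C->plug->F->R->F->L->D->refl->H->L'->C->R'->B->plug->D
Char 9 ('A'): step: R->0, L->7 (L advanced); A->plug->A->R->B->L->G->refl->C->L'->E->R'->E->plug->E
Char 10 ('G'): step: R->1, L=7; G->plug->G->R->H->L->E->refl->A->L'->F->R'->E->plug->E
Char 11 ('H'): step: R->2, L=7; H->plug->H->R->A->L->D->refl->H->L'->D->R'->E->plug->E
Char 12 ('C'): step: R->3, L=7; C->plug->F->R->G->L->F->refl->B->L'->C->R'->D->plug->B
Final: ciphertext=CGECGFDDEEEB, RIGHT=3, LEFT=7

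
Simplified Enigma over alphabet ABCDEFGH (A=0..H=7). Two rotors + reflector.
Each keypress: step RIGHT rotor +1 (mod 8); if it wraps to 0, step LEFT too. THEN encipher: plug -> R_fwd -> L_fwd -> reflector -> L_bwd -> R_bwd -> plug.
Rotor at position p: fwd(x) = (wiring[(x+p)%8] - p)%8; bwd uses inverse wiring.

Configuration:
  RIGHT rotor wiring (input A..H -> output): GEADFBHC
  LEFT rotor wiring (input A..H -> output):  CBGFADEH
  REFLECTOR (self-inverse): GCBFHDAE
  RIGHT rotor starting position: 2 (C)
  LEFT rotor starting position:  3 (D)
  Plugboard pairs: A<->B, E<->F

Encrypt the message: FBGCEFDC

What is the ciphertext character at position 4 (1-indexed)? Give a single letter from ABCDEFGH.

Char 1 ('F'): step: R->3, L=3; F->plug->E->R->H->L->D->refl->F->L'->B->R'->G->plug->G
Char 2 ('B'): step: R->4, L=3; B->plug->A->R->B->L->F->refl->D->L'->H->R'->H->plug->H
Char 3 ('G'): step: R->5, L=3; G->plug->G->R->G->L->G->refl->A->L'->C->R'->B->plug->A
Char 4 ('C'): step: R->6, L=3; C->plug->C->R->A->L->C->refl->B->L'->D->R'->H->plug->H

H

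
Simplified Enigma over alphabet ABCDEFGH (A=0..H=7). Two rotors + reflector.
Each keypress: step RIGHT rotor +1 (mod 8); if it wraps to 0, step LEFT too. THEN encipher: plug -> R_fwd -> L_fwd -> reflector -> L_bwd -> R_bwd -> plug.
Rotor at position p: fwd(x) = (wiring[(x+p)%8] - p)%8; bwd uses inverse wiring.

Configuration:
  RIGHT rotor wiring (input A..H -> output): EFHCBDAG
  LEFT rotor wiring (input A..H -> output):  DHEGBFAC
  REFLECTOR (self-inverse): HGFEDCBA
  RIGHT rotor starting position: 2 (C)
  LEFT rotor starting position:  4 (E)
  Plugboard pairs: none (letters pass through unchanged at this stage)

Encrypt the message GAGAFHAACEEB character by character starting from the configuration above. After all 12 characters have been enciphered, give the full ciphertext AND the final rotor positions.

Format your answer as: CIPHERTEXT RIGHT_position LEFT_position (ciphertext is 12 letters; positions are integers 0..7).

Char 1 ('G'): step: R->3, L=4; G->plug->G->R->C->L->E->refl->D->L'->F->R'->D->plug->D
Char 2 ('A'): step: R->4, L=4; A->plug->A->R->F->L->D->refl->E->L'->C->R'->D->plug->D
Char 3 ('G'): step: R->5, L=4; G->plug->G->R->F->L->D->refl->E->L'->C->R'->F->plug->F
Char 4 ('A'): step: R->6, L=4; A->plug->A->R->C->L->E->refl->D->L'->F->R'->H->plug->H
Char 5 ('F'): step: R->7, L=4; F->plug->F->R->C->L->E->refl->D->L'->F->R'->B->plug->B
Char 6 ('H'): step: R->0, L->5 (L advanced); H->plug->H->R->G->L->B->refl->G->L'->D->R'->F->plug->F
Char 7 ('A'): step: R->1, L=5; A->plug->A->R->E->L->C->refl->F->L'->C->R'->E->plug->E
Char 8 ('A'): step: R->2, L=5; A->plug->A->R->F->L->H->refl->A->L'->A->R'->B->plug->B
Char 9 ('C'): step: R->3, L=5; C->plug->C->R->A->L->A->refl->H->L'->F->R'->D->plug->D
Char 10 ('E'): step: R->4, L=5; E->plug->E->R->A->L->A->refl->H->L'->F->R'->A->plug->A
Char 11 ('E'): step: R->5, L=5; E->plug->E->R->A->L->A->refl->H->L'->F->R'->G->plug->G
Char 12 ('B'): step: R->6, L=5; B->plug->B->R->A->L->A->refl->H->L'->F->R'->H->plug->H
Final: ciphertext=DDFHBFEBDAGH, RIGHT=6, LEFT=5

Answer: DDFHBFEBDAGH 6 5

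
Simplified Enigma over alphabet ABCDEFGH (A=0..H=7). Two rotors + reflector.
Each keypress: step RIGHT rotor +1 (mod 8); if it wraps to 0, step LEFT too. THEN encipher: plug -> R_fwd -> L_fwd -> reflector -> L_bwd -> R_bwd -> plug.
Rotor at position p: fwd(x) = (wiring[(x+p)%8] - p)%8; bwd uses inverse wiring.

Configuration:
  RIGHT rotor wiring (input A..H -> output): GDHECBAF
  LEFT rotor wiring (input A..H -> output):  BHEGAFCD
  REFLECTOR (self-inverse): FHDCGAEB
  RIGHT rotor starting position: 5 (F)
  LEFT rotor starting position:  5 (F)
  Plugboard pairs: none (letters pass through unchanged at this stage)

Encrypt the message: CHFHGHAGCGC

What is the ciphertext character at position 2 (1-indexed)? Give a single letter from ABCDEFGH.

Char 1 ('C'): step: R->6, L=5; C->plug->C->R->A->L->A->refl->F->L'->B->R'->E->plug->E
Char 2 ('H'): step: R->7, L=5; H->plug->H->R->B->L->F->refl->A->L'->A->R'->D->plug->D

D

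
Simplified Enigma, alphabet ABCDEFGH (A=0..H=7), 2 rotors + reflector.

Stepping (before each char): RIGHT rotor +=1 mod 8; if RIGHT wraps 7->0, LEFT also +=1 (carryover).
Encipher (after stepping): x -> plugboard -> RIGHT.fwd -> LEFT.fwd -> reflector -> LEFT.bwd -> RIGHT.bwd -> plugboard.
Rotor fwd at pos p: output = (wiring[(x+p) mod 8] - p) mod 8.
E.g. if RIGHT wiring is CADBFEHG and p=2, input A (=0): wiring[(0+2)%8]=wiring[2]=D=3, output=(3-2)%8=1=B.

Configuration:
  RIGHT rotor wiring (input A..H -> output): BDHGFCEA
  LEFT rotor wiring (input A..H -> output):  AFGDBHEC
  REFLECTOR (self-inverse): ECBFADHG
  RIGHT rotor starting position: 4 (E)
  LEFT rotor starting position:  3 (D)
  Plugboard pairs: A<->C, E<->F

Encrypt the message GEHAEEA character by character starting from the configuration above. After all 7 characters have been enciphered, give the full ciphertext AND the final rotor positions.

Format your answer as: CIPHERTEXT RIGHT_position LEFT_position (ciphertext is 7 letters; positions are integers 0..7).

Answer: DBFBGCC 3 4

Derivation:
Char 1 ('G'): step: R->5, L=3; G->plug->G->R->B->L->G->refl->H->L'->E->R'->D->plug->D
Char 2 ('E'): step: R->6, L=3; E->plug->F->R->A->L->A->refl->E->L'->C->R'->B->plug->B
Char 3 ('H'): step: R->7, L=3; H->plug->H->R->F->L->F->refl->D->L'->H->R'->E->plug->F
Char 4 ('A'): step: R->0, L->4 (L advanced); A->plug->C->R->H->L->H->refl->G->L'->D->R'->B->plug->B
Char 5 ('E'): step: R->1, L=4; E->plug->F->R->D->L->G->refl->H->L'->H->R'->G->plug->G
Char 6 ('E'): step: R->2, L=4; E->plug->F->R->G->L->C->refl->B->L'->F->R'->A->plug->C
Char 7 ('A'): step: R->3, L=4; A->plug->C->R->H->L->H->refl->G->L'->D->R'->A->plug->C
Final: ciphertext=DBFBGCC, RIGHT=3, LEFT=4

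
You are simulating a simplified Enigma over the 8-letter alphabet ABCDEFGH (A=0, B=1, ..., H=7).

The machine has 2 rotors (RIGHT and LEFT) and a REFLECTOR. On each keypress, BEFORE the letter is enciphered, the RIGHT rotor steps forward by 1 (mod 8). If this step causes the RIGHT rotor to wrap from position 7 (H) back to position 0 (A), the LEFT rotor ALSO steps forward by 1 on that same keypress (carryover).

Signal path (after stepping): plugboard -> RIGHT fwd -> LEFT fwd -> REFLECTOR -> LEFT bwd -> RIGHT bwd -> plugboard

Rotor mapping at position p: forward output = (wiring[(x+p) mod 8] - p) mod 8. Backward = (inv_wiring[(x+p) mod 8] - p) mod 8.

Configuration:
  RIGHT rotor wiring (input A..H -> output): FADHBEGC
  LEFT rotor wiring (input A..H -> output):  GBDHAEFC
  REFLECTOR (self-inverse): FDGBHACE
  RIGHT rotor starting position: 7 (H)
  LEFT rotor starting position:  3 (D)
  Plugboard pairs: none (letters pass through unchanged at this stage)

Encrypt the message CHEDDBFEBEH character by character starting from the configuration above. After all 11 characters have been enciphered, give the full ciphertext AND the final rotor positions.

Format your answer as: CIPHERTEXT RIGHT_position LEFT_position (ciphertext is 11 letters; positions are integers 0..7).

Answer: FEGABCEBFAB 2 5

Derivation:
Char 1 ('C'): step: R->0, L->4 (L advanced); C->plug->C->R->D->L->G->refl->C->L'->E->R'->F->plug->F
Char 2 ('H'): step: R->1, L=4; H->plug->H->R->E->L->C->refl->G->L'->D->R'->E->plug->E
Char 3 ('E'): step: R->2, L=4; E->plug->E->R->E->L->C->refl->G->L'->D->R'->G->plug->G
Char 4 ('D'): step: R->3, L=4; D->plug->D->R->D->L->G->refl->C->L'->E->R'->A->plug->A
Char 5 ('D'): step: R->4, L=4; D->plug->D->R->G->L->H->refl->E->L'->A->R'->B->plug->B
Char 6 ('B'): step: R->5, L=4; B->plug->B->R->B->L->A->refl->F->L'->F->R'->C->plug->C
Char 7 ('F'): step: R->6, L=4; F->plug->F->R->B->L->A->refl->F->L'->F->R'->E->plug->E
Char 8 ('E'): step: R->7, L=4; E->plug->E->R->A->L->E->refl->H->L'->G->R'->B->plug->B
Char 9 ('B'): step: R->0, L->5 (L advanced); B->plug->B->R->A->L->H->refl->E->L'->E->R'->F->plug->F
Char 10 ('E'): step: R->1, L=5; E->plug->E->R->D->L->B->refl->D->L'->H->R'->A->plug->A
Char 11 ('H'): step: R->2, L=5; H->plug->H->R->G->L->C->refl->G->L'->F->R'->B->plug->B
Final: ciphertext=FEGABCEBFAB, RIGHT=2, LEFT=5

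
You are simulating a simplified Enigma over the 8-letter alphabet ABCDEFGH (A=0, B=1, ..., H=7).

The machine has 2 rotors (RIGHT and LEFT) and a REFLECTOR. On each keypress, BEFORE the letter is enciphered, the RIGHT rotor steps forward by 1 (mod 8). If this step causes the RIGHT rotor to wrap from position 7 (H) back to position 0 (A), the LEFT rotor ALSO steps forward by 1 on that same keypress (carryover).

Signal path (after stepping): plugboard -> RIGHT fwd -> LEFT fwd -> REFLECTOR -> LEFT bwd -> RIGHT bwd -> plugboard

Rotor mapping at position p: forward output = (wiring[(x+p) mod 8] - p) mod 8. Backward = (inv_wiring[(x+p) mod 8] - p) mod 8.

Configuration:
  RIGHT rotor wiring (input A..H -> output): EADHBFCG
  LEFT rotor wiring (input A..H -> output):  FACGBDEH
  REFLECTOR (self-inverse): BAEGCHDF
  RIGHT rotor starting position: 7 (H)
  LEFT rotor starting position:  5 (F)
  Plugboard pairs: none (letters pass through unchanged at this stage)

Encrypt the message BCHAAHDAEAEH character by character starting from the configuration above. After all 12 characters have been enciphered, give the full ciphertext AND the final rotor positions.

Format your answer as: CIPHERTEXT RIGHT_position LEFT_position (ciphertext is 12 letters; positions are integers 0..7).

Answer: HDEEBEHFCEGC 3 7

Derivation:
Char 1 ('B'): step: R->0, L->6 (L advanced); B->plug->B->R->A->L->G->refl->D->L'->G->R'->H->plug->H
Char 2 ('C'): step: R->1, L=6; C->plug->C->R->G->L->D->refl->G->L'->A->R'->D->plug->D
Char 3 ('H'): step: R->2, L=6; H->plug->H->R->G->L->D->refl->G->L'->A->R'->E->plug->E
Char 4 ('A'): step: R->3, L=6; A->plug->A->R->E->L->E->refl->C->L'->D->R'->E->plug->E
Char 5 ('A'): step: R->4, L=6; A->plug->A->R->F->L->A->refl->B->L'->B->R'->B->plug->B
Char 6 ('H'): step: R->5, L=6; H->plug->H->R->E->L->E->refl->C->L'->D->R'->E->plug->E
Char 7 ('D'): step: R->6, L=6; D->plug->D->R->C->L->H->refl->F->L'->H->R'->H->plug->H
Char 8 ('A'): step: R->7, L=6; A->plug->A->R->H->L->F->refl->H->L'->C->R'->F->plug->F
Char 9 ('E'): step: R->0, L->7 (L advanced); E->plug->E->R->B->L->G->refl->D->L'->D->R'->C->plug->C
Char 10 ('A'): step: R->1, L=7; A->plug->A->R->H->L->F->refl->H->L'->E->R'->E->plug->E
Char 11 ('E'): step: R->2, L=7; E->plug->E->R->A->L->A->refl->B->L'->C->R'->G->plug->G
Char 12 ('H'): step: R->3, L=7; H->plug->H->R->A->L->A->refl->B->L'->C->R'->C->plug->C
Final: ciphertext=HDEEBEHFCEGC, RIGHT=3, LEFT=7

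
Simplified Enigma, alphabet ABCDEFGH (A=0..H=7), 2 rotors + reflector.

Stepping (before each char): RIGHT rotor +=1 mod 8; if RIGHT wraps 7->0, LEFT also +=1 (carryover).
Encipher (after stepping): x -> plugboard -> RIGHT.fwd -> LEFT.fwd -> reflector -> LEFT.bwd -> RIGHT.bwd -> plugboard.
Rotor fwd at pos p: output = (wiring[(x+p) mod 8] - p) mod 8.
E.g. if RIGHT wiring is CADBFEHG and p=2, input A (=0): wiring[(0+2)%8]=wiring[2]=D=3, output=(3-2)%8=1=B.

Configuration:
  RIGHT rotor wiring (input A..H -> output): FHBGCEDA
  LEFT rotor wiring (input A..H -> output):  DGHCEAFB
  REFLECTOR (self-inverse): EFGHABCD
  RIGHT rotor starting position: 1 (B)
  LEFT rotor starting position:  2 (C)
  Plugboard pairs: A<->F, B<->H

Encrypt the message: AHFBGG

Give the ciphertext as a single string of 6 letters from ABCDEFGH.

Answer: CCHAFB

Derivation:
Char 1 ('A'): step: R->2, L=2; A->plug->F->R->G->L->B->refl->F->L'->A->R'->C->plug->C
Char 2 ('H'): step: R->3, L=2; H->plug->B->R->H->L->E->refl->A->L'->B->R'->C->plug->C
Char 3 ('F'): step: R->4, L=2; F->plug->A->R->G->L->B->refl->F->L'->A->R'->B->plug->H
Char 4 ('B'): step: R->5, L=2; B->plug->H->R->F->L->H->refl->D->L'->E->R'->F->plug->A
Char 5 ('G'): step: R->6, L=2; G->plug->G->R->E->L->D->refl->H->L'->F->R'->A->plug->F
Char 6 ('G'): step: R->7, L=2; G->plug->G->R->F->L->H->refl->D->L'->E->R'->H->plug->B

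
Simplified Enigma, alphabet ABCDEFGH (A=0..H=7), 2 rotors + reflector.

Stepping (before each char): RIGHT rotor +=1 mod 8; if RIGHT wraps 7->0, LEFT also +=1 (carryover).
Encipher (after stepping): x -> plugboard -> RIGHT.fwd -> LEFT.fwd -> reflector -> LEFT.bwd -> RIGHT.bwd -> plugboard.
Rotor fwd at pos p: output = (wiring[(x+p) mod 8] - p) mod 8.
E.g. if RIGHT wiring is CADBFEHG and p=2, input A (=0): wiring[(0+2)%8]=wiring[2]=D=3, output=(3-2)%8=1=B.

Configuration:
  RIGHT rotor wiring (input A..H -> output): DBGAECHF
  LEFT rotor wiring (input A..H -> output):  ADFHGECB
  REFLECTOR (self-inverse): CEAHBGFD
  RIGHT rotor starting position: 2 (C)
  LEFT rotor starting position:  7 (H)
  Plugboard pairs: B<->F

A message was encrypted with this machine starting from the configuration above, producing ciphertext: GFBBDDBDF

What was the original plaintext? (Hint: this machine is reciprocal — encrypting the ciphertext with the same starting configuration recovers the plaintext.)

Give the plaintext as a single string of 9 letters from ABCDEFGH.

Answer: HCFABCAFH

Derivation:
Char 1 ('G'): step: R->3, L=7; G->plug->G->R->G->L->F->refl->G->L'->D->R'->H->plug->H
Char 2 ('F'): step: R->4, L=7; F->plug->B->R->G->L->F->refl->G->L'->D->R'->C->plug->C
Char 3 ('B'): step: R->5, L=7; B->plug->F->R->B->L->B->refl->E->L'->C->R'->B->plug->F
Char 4 ('B'): step: R->6, L=7; B->plug->F->R->C->L->E->refl->B->L'->B->R'->A->plug->A
Char 5 ('D'): step: R->7, L=7; D->plug->D->R->H->L->D->refl->H->L'->F->R'->F->plug->B
Char 6 ('D'): step: R->0, L->0 (L advanced); D->plug->D->R->A->L->A->refl->C->L'->G->R'->C->plug->C
Char 7 ('B'): step: R->1, L=0; B->plug->F->R->G->L->C->refl->A->L'->A->R'->A->plug->A
Char 8 ('D'): step: R->2, L=0; D->plug->D->R->A->L->A->refl->C->L'->G->R'->B->plug->F
Char 9 ('F'): step: R->3, L=0; F->plug->B->R->B->L->D->refl->H->L'->D->R'->H->plug->H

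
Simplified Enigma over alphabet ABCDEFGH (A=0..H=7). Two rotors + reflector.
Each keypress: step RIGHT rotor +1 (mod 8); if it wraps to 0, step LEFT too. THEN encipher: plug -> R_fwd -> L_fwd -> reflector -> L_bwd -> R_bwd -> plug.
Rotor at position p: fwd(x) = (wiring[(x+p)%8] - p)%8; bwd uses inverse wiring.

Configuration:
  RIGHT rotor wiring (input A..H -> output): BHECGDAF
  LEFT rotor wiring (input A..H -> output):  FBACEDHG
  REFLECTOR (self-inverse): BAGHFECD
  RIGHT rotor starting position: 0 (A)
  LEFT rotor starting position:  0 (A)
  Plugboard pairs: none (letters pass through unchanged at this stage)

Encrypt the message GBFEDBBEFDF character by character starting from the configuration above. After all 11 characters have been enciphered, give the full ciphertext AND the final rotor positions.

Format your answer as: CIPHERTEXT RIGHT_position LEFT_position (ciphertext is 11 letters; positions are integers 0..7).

Char 1 ('G'): step: R->1, L=0; G->plug->G->R->E->L->E->refl->F->L'->A->R'->H->plug->H
Char 2 ('B'): step: R->2, L=0; B->plug->B->R->A->L->F->refl->E->L'->E->R'->C->plug->C
Char 3 ('F'): step: R->3, L=0; F->plug->F->R->G->L->H->refl->D->L'->F->R'->D->plug->D
Char 4 ('E'): step: R->4, L=0; E->plug->E->R->F->L->D->refl->H->L'->G->R'->H->plug->H
Char 5 ('D'): step: R->5, L=0; D->plug->D->R->E->L->E->refl->F->L'->A->R'->C->plug->C
Char 6 ('B'): step: R->6, L=0; B->plug->B->R->H->L->G->refl->C->L'->D->R'->C->plug->C
Char 7 ('B'): step: R->7, L=0; B->plug->B->R->C->L->A->refl->B->L'->B->R'->H->plug->H
Char 8 ('E'): step: R->0, L->1 (L advanced); E->plug->E->R->G->L->F->refl->E->L'->H->R'->B->plug->B
Char 9 ('F'): step: R->1, L=1; F->plug->F->R->H->L->E->refl->F->L'->G->R'->A->plug->A
Char 10 ('D'): step: R->2, L=1; D->plug->D->R->B->L->H->refl->D->L'->D->R'->F->plug->F
Char 11 ('F'): step: R->3, L=1; F->plug->F->R->G->L->F->refl->E->L'->H->R'->A->plug->A
Final: ciphertext=HCDHCCHBAFA, RIGHT=3, LEFT=1

Answer: HCDHCCHBAFA 3 1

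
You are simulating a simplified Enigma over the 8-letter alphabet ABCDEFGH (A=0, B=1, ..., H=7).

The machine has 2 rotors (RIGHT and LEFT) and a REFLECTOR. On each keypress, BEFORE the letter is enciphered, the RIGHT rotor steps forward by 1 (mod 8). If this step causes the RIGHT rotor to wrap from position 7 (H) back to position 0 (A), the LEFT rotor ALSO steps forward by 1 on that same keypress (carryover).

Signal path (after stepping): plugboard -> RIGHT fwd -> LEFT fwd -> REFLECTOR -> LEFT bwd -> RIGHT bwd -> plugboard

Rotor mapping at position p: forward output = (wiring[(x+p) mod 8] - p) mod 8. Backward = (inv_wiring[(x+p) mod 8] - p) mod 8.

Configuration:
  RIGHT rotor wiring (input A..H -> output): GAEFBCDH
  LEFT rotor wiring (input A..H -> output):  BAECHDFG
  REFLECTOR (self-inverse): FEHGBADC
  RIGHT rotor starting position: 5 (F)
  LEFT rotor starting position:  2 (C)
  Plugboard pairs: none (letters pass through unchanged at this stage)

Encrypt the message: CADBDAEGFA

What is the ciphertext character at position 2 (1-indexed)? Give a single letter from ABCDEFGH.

Char 1 ('C'): step: R->6, L=2; C->plug->C->R->A->L->C->refl->H->L'->G->R'->E->plug->E
Char 2 ('A'): step: R->7, L=2; A->plug->A->R->A->L->C->refl->H->L'->G->R'->E->plug->E

E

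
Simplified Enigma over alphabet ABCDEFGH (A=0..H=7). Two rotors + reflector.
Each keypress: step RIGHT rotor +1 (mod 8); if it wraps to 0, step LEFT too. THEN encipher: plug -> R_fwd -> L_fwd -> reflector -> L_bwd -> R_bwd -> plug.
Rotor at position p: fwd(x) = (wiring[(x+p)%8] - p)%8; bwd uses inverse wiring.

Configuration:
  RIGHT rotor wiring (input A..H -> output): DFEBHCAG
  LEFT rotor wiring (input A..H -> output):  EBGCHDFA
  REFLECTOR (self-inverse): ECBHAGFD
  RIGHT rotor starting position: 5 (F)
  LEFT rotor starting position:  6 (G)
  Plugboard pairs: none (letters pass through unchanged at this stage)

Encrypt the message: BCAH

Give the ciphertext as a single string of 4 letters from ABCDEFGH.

Char 1 ('B'): step: R->6, L=6; B->plug->B->R->A->L->H->refl->D->L'->D->R'->F->plug->F
Char 2 ('C'): step: R->7, L=6; C->plug->C->R->G->L->B->refl->C->L'->B->R'->H->plug->H
Char 3 ('A'): step: R->0, L->7 (L advanced); A->plug->A->R->D->L->H->refl->D->L'->E->R'->C->plug->C
Char 4 ('H'): step: R->1, L=7; H->plug->H->R->C->L->C->refl->B->L'->A->R'->C->plug->C

Answer: FHCC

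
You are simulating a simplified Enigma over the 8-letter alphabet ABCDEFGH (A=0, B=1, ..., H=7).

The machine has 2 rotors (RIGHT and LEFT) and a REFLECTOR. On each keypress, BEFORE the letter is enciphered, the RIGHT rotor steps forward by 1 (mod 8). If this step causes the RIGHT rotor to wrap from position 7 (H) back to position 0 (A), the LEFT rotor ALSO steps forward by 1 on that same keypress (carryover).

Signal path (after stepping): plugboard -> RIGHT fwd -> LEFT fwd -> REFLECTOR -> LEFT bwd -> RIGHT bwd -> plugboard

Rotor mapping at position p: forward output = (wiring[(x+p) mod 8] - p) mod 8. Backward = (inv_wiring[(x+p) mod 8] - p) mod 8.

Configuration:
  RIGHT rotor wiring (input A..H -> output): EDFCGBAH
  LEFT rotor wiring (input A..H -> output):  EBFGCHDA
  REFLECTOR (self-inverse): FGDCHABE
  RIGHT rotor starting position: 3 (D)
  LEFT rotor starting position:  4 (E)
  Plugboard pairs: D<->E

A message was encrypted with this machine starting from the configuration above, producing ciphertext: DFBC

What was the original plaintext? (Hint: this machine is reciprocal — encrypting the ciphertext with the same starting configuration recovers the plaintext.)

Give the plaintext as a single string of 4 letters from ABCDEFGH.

Answer: HDDB

Derivation:
Char 1 ('D'): step: R->4, L=4; D->plug->E->R->A->L->G->refl->B->L'->G->R'->H->plug->H
Char 2 ('F'): step: R->5, L=4; F->plug->F->R->A->L->G->refl->B->L'->G->R'->E->plug->D
Char 3 ('B'): step: R->6, L=4; B->plug->B->R->B->L->D->refl->C->L'->H->R'->E->plug->D
Char 4 ('C'): step: R->7, L=4; C->plug->C->R->E->L->A->refl->F->L'->F->R'->B->plug->B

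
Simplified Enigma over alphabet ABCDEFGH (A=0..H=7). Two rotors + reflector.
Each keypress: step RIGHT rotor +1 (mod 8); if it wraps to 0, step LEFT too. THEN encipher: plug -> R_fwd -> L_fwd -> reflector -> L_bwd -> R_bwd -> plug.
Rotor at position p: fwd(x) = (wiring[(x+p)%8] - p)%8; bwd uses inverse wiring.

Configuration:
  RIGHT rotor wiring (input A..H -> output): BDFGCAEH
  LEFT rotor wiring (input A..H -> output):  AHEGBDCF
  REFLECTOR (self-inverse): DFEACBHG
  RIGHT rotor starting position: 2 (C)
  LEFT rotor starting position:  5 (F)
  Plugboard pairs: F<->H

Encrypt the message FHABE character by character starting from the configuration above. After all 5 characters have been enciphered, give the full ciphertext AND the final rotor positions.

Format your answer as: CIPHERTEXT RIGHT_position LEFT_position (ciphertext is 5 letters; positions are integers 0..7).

Answer: ABCAC 7 5

Derivation:
Char 1 ('F'): step: R->3, L=5; F->plug->H->R->C->L->A->refl->D->L'->D->R'->A->plug->A
Char 2 ('H'): step: R->4, L=5; H->plug->F->R->H->L->E->refl->C->L'->E->R'->B->plug->B
Char 3 ('A'): step: R->5, L=5; A->plug->A->R->D->L->D->refl->A->L'->C->R'->C->plug->C
Char 4 ('B'): step: R->6, L=5; B->plug->B->R->B->L->F->refl->B->L'->G->R'->A->plug->A
Char 5 ('E'): step: R->7, L=5; E->plug->E->R->H->L->E->refl->C->L'->E->R'->C->plug->C
Final: ciphertext=ABCAC, RIGHT=7, LEFT=5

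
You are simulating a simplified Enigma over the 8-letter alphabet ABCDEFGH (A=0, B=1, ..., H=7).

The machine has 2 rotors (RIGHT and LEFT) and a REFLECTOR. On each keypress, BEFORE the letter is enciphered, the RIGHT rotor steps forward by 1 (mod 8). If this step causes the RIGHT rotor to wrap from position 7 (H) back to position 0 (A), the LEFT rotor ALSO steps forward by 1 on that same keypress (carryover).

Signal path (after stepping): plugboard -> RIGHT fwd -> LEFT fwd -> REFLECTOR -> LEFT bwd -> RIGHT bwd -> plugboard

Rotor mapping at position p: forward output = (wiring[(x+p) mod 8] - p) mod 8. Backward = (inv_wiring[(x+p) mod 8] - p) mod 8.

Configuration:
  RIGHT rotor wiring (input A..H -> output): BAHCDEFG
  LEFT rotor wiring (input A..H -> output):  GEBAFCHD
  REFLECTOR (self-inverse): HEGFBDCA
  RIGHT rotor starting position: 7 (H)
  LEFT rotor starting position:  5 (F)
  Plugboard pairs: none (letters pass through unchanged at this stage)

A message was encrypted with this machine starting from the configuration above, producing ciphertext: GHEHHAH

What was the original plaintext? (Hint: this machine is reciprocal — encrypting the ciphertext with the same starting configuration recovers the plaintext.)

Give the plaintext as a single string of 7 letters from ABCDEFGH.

Answer: EAACDBD

Derivation:
Char 1 ('G'): step: R->0, L->6 (L advanced); G->plug->G->R->F->L->C->refl->G->L'->D->R'->E->plug->E
Char 2 ('H'): step: R->1, L=6; H->plug->H->R->A->L->B->refl->E->L'->H->R'->A->plug->A
Char 3 ('E'): step: R->2, L=6; E->plug->E->R->D->L->G->refl->C->L'->F->R'->A->plug->A
Char 4 ('H'): step: R->3, L=6; H->plug->H->R->E->L->D->refl->F->L'->B->R'->C->plug->C
Char 5 ('H'): step: R->4, L=6; H->plug->H->R->G->L->H->refl->A->L'->C->R'->D->plug->D
Char 6 ('A'): step: R->5, L=6; A->plug->A->R->H->L->E->refl->B->L'->A->R'->B->plug->B
Char 7 ('H'): step: R->6, L=6; H->plug->H->R->G->L->H->refl->A->L'->C->R'->D->plug->D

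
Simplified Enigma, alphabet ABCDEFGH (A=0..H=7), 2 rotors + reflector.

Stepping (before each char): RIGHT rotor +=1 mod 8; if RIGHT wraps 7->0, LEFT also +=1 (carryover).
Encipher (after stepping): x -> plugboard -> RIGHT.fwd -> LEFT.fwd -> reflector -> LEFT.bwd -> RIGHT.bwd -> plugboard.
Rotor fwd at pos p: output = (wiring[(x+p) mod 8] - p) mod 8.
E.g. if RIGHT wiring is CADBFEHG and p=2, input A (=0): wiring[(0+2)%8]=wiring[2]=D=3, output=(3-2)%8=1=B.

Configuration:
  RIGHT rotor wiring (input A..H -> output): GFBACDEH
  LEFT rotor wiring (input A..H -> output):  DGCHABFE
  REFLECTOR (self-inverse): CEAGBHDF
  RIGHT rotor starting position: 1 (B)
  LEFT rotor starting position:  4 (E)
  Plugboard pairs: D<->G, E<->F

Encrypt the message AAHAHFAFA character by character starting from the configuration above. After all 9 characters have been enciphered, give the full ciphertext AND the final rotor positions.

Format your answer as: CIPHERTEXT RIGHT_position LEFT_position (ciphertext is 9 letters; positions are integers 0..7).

Answer: BEEBFDCHH 2 5

Derivation:
Char 1 ('A'): step: R->2, L=4; A->plug->A->R->H->L->D->refl->G->L'->G->R'->B->plug->B
Char 2 ('A'): step: R->3, L=4; A->plug->A->R->F->L->C->refl->A->L'->D->R'->F->plug->E
Char 3 ('H'): step: R->4, L=4; H->plug->H->R->E->L->H->refl->F->L'->B->R'->F->plug->E
Char 4 ('A'): step: R->5, L=4; A->plug->A->R->G->L->G->refl->D->L'->H->R'->B->plug->B
Char 5 ('H'): step: R->6, L=4; H->plug->H->R->F->L->C->refl->A->L'->D->R'->E->plug->F
Char 6 ('F'): step: R->7, L=4; F->plug->E->R->B->L->F->refl->H->L'->E->R'->G->plug->D
Char 7 ('A'): step: R->0, L->5 (L advanced); A->plug->A->R->G->L->C->refl->A->L'->B->R'->C->plug->C
Char 8 ('F'): step: R->1, L=5; F->plug->E->R->C->L->H->refl->F->L'->F->R'->H->plug->H
Char 9 ('A'): step: R->2, L=5; A->plug->A->R->H->L->D->refl->G->L'->D->R'->H->plug->H
Final: ciphertext=BEEBFDCHH, RIGHT=2, LEFT=5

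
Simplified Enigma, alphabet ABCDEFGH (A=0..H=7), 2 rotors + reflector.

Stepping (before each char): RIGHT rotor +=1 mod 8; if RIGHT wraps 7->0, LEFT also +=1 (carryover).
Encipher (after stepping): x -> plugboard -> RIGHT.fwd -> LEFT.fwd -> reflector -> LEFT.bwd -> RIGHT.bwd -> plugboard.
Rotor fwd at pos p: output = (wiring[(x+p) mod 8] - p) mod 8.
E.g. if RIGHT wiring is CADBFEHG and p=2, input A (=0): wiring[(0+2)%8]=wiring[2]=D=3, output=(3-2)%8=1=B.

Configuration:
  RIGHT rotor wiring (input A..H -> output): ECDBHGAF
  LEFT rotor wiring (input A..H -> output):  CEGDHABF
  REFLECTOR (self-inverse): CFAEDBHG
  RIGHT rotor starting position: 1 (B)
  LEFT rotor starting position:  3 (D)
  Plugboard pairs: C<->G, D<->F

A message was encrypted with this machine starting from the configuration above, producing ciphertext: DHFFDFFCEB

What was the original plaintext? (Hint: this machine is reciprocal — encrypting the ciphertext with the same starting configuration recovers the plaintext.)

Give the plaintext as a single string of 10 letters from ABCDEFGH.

Answer: GBCAEDCDGC

Derivation:
Char 1 ('D'): step: R->2, L=3; D->plug->F->R->D->L->G->refl->H->L'->F->R'->C->plug->G
Char 2 ('H'): step: R->3, L=3; H->plug->H->R->A->L->A->refl->C->L'->E->R'->B->plug->B
Char 3 ('F'): step: R->4, L=3; F->plug->D->R->B->L->E->refl->D->L'->H->R'->G->plug->C
Char 4 ('F'): step: R->5, L=3; F->plug->D->R->H->L->D->refl->E->L'->B->R'->A->plug->A
Char 5 ('D'): step: R->6, L=3; D->plug->F->R->D->L->G->refl->H->L'->F->R'->E->plug->E
Char 6 ('F'): step: R->7, L=3; F->plug->D->R->E->L->C->refl->A->L'->A->R'->F->plug->D
Char 7 ('F'): step: R->0, L->4 (L advanced); F->plug->D->R->B->L->E->refl->D->L'->A->R'->G->plug->C
Char 8 ('C'): step: R->1, L=4; C->plug->G->R->E->L->G->refl->H->L'->H->R'->F->plug->D
Char 9 ('E'): step: R->2, L=4; E->plug->E->R->G->L->C->refl->A->L'->F->R'->C->plug->G
Char 10 ('B'): step: R->3, L=4; B->plug->B->R->E->L->G->refl->H->L'->H->R'->G->plug->C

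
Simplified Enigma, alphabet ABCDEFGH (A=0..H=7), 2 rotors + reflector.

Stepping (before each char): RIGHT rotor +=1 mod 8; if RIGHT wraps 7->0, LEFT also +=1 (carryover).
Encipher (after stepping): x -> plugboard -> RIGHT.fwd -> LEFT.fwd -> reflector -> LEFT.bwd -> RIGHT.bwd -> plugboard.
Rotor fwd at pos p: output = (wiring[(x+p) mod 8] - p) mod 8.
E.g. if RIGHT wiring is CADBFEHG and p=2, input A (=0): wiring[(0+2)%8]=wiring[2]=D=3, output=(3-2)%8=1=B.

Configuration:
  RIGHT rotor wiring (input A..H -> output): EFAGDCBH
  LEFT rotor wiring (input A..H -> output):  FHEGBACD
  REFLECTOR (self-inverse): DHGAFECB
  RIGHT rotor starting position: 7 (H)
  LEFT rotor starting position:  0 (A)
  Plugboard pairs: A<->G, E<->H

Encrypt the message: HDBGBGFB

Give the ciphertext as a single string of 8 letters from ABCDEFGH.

Answer: ABFFHBCF

Derivation:
Char 1 ('H'): step: R->0, L->1 (L advanced); H->plug->E->R->D->L->A->refl->D->L'->B->R'->G->plug->A
Char 2 ('D'): step: R->1, L=1; D->plug->D->R->C->L->F->refl->E->L'->H->R'->B->plug->B
Char 3 ('B'): step: R->2, L=1; B->plug->B->R->E->L->H->refl->B->L'->F->R'->F->plug->F
Char 4 ('G'): step: R->3, L=1; G->plug->A->R->D->L->A->refl->D->L'->B->R'->F->plug->F
Char 5 ('B'): step: R->4, L=1; B->plug->B->R->G->L->C->refl->G->L'->A->R'->E->plug->H
Char 6 ('G'): step: R->5, L=1; G->plug->A->R->F->L->B->refl->H->L'->E->R'->B->plug->B
Char 7 ('F'): step: R->6, L=1; F->plug->F->R->A->L->G->refl->C->L'->G->R'->C->plug->C
Char 8 ('B'): step: R->7, L=1; B->plug->B->R->F->L->B->refl->H->L'->E->R'->F->plug->F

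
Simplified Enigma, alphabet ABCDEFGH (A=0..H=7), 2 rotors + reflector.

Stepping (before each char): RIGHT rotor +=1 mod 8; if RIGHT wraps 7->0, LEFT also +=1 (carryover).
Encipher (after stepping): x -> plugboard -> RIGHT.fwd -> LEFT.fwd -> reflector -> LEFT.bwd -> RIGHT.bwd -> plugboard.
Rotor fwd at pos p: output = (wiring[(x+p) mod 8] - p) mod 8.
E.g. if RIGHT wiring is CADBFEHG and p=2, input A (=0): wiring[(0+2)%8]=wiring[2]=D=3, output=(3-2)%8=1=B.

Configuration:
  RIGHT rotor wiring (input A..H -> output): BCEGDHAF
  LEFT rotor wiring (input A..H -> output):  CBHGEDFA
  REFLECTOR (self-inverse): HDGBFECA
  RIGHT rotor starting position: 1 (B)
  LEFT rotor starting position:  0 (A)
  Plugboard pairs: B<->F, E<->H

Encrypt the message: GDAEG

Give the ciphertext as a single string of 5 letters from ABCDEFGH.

Char 1 ('G'): step: R->2, L=0; G->plug->G->R->H->L->A->refl->H->L'->C->R'->A->plug->A
Char 2 ('D'): step: R->3, L=0; D->plug->D->R->F->L->D->refl->B->L'->B->R'->H->plug->E
Char 3 ('A'): step: R->4, L=0; A->plug->A->R->H->L->A->refl->H->L'->C->R'->H->plug->E
Char 4 ('E'): step: R->5, L=0; E->plug->H->R->G->L->F->refl->E->L'->E->R'->D->plug->D
Char 5 ('G'): step: R->6, L=0; G->plug->G->R->F->L->D->refl->B->L'->B->R'->H->plug->E

Answer: AEEDE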